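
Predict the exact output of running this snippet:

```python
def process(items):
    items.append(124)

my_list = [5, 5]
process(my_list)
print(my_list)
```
[5, 5, 124]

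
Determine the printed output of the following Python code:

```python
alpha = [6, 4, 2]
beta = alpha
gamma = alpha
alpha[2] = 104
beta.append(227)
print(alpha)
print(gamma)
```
[6, 4, 104, 227]
[6, 4, 104, 227]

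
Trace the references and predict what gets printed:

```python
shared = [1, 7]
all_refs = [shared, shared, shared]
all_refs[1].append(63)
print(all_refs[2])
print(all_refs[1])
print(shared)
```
[1, 7, 63]
[1, 7, 63]
[1, 7, 63]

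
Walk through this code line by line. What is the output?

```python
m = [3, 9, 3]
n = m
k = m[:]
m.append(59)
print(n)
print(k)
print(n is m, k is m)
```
[3, 9, 3, 59]
[3, 9, 3]
True False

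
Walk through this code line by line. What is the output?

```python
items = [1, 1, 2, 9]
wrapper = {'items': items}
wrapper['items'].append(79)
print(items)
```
[1, 1, 2, 9, 79]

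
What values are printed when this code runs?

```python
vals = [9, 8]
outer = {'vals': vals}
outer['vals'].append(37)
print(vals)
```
[9, 8, 37]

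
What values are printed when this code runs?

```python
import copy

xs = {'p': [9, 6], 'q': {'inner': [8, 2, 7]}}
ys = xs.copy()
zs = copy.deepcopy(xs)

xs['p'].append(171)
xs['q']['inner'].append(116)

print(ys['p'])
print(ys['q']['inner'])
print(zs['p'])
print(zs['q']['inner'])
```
[9, 6, 171]
[8, 2, 7, 116]
[9, 6]
[8, 2, 7]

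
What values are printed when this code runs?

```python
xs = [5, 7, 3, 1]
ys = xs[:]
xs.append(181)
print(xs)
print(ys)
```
[5, 7, 3, 1, 181]
[5, 7, 3, 1]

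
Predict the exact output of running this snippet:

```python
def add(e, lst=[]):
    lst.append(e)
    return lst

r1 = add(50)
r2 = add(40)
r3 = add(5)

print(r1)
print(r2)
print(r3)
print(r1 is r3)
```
[50, 40, 5]
[50, 40, 5]
[50, 40, 5]
True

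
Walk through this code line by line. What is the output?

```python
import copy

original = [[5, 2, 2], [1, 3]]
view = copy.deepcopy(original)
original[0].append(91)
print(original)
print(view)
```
[[5, 2, 2, 91], [1, 3]]
[[5, 2, 2], [1, 3]]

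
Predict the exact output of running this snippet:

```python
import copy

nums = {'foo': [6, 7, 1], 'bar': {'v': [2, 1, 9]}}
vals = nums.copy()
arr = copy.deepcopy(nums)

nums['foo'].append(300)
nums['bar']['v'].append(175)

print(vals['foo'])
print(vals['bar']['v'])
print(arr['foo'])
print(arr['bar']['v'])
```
[6, 7, 1, 300]
[2, 1, 9, 175]
[6, 7, 1]
[2, 1, 9]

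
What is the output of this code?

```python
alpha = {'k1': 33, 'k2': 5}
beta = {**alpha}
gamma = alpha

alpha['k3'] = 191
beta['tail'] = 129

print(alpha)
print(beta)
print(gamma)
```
{'k1': 33, 'k2': 5, 'k3': 191}
{'k1': 33, 'k2': 5, 'tail': 129}
{'k1': 33, 'k2': 5, 'k3': 191}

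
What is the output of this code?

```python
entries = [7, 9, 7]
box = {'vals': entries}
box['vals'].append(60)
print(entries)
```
[7, 9, 7, 60]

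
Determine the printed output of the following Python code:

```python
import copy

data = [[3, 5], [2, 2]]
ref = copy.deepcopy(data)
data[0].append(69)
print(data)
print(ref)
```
[[3, 5, 69], [2, 2]]
[[3, 5], [2, 2]]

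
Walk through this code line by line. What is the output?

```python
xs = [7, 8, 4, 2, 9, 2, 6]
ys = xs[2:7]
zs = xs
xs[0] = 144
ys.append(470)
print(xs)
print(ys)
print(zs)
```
[144, 8, 4, 2, 9, 2, 6]
[4, 2, 9, 2, 6, 470]
[144, 8, 4, 2, 9, 2, 6]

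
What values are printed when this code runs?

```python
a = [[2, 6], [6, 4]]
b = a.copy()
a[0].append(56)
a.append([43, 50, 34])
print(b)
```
[[2, 6, 56], [6, 4]]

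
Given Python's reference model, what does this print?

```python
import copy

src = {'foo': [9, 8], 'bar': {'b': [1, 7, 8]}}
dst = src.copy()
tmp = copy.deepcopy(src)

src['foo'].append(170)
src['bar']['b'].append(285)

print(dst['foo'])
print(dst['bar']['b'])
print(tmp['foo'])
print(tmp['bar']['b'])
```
[9, 8, 170]
[1, 7, 8, 285]
[9, 8]
[1, 7, 8]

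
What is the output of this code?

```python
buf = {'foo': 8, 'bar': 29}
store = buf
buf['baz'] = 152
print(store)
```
{'foo': 8, 'bar': 29, 'baz': 152}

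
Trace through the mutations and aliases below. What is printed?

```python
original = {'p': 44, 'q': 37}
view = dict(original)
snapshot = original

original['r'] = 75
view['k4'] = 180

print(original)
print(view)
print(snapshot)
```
{'p': 44, 'q': 37, 'r': 75}
{'p': 44, 'q': 37, 'k4': 180}
{'p': 44, 'q': 37, 'r': 75}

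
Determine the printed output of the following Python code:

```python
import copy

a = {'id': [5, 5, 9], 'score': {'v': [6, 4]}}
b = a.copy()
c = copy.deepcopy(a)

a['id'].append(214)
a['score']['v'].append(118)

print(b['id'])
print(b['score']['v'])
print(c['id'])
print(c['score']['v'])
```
[5, 5, 9, 214]
[6, 4, 118]
[5, 5, 9]
[6, 4]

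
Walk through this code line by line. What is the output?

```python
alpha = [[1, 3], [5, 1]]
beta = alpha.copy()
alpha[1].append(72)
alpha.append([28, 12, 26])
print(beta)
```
[[1, 3], [5, 1, 72]]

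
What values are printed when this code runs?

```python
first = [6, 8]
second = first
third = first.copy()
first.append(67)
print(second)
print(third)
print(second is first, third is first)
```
[6, 8, 67]
[6, 8]
True False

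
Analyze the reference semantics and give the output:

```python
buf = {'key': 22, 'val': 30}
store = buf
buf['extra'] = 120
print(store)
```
{'key': 22, 'val': 30, 'extra': 120}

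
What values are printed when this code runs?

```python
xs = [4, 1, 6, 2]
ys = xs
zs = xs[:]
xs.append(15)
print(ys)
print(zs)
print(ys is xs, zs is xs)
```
[4, 1, 6, 2, 15]
[4, 1, 6, 2]
True False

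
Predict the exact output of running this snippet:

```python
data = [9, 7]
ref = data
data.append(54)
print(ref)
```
[9, 7, 54]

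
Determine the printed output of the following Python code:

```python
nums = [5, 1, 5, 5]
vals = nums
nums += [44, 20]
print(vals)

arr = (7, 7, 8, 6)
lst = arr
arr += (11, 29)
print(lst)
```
[5, 1, 5, 5, 44, 20]
(7, 7, 8, 6)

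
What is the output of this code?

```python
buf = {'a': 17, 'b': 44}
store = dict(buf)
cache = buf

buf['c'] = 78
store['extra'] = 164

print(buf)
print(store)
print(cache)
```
{'a': 17, 'b': 44, 'c': 78}
{'a': 17, 'b': 44, 'extra': 164}
{'a': 17, 'b': 44, 'c': 78}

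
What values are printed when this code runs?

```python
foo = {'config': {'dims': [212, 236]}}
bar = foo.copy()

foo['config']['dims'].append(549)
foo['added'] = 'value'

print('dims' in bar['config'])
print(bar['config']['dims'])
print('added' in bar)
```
True
[212, 236, 549]
False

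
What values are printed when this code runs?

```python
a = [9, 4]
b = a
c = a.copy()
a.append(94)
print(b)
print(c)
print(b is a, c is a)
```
[9, 4, 94]
[9, 4]
True False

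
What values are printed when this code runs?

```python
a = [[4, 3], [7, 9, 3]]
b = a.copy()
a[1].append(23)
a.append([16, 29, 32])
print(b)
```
[[4, 3], [7, 9, 3, 23]]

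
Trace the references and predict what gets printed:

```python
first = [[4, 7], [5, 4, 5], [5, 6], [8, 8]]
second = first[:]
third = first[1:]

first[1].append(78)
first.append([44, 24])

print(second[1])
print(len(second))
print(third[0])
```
[5, 4, 5, 78]
4
[5, 4, 5, 78]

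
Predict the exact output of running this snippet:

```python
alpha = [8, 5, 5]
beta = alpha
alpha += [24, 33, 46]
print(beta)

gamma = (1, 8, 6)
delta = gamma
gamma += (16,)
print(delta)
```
[8, 5, 5, 24, 33, 46]
(1, 8, 6)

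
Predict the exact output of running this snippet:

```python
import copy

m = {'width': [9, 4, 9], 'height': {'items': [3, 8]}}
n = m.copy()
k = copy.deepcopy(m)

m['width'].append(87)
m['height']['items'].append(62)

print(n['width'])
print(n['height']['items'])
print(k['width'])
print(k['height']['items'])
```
[9, 4, 9, 87]
[3, 8, 62]
[9, 4, 9]
[3, 8]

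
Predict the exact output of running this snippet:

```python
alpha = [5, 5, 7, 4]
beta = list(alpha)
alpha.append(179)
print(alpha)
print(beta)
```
[5, 5, 7, 4, 179]
[5, 5, 7, 4]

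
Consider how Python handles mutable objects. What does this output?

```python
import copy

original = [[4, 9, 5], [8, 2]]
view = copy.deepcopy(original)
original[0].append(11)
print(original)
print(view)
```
[[4, 9, 5, 11], [8, 2]]
[[4, 9, 5], [8, 2]]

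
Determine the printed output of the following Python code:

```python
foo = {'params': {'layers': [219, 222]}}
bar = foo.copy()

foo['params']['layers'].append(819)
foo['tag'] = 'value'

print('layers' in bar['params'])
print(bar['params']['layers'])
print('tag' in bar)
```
True
[219, 222, 819]
False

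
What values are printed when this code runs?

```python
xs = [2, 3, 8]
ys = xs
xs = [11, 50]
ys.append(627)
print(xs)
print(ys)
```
[11, 50]
[2, 3, 8, 627]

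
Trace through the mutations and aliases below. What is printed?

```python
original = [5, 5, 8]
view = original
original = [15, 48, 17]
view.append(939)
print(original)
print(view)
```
[15, 48, 17]
[5, 5, 8, 939]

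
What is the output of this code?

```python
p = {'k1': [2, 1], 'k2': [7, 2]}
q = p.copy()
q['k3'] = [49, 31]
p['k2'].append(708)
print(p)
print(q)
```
{'k1': [2, 1], 'k2': [7, 2, 708]}
{'k1': [2, 1], 'k2': [7, 2, 708], 'k3': [49, 31]}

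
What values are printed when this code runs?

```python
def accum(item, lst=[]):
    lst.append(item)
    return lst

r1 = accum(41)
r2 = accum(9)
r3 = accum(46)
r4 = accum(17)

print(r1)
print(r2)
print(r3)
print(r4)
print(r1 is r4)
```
[41, 9, 46, 17]
[41, 9, 46, 17]
[41, 9, 46, 17]
[41, 9, 46, 17]
True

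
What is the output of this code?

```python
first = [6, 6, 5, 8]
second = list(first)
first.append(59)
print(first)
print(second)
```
[6, 6, 5, 8, 59]
[6, 6, 5, 8]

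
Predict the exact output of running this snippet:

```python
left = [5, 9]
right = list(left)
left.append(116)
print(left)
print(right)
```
[5, 9, 116]
[5, 9]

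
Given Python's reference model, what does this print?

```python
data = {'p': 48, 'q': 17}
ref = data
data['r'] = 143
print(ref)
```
{'p': 48, 'q': 17, 'r': 143}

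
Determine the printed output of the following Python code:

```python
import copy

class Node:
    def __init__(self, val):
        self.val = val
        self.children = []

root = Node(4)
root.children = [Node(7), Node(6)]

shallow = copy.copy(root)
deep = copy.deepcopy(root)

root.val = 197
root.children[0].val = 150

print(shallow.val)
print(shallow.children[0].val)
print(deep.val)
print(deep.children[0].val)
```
4
150
4
7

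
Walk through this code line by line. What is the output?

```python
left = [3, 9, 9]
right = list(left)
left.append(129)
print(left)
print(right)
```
[3, 9, 9, 129]
[3, 9, 9]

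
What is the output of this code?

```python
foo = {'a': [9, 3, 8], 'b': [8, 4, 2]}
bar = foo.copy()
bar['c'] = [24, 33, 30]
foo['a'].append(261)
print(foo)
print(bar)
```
{'a': [9, 3, 8, 261], 'b': [8, 4, 2]}
{'a': [9, 3, 8, 261], 'b': [8, 4, 2], 'c': [24, 33, 30]}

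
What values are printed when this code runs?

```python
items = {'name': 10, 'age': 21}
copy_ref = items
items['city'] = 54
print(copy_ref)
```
{'name': 10, 'age': 21, 'city': 54}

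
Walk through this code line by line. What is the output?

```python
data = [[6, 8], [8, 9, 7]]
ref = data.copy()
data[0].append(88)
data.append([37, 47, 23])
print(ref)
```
[[6, 8, 88], [8, 9, 7]]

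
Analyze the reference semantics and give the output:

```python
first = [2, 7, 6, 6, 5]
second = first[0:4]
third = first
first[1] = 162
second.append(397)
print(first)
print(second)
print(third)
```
[2, 162, 6, 6, 5]
[2, 7, 6, 6, 397]
[2, 162, 6, 6, 5]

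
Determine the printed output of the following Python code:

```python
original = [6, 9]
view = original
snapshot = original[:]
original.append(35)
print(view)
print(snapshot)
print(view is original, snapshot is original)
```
[6, 9, 35]
[6, 9]
True False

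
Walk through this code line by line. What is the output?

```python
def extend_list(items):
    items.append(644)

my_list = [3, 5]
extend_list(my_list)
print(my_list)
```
[3, 5, 644]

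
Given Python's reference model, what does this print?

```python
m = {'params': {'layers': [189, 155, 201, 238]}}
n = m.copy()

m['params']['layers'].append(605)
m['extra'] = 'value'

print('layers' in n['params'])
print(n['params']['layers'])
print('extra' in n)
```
True
[189, 155, 201, 238, 605]
False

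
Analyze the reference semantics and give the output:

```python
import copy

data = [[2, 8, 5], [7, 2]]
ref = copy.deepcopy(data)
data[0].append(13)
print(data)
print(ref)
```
[[2, 8, 5, 13], [7, 2]]
[[2, 8, 5], [7, 2]]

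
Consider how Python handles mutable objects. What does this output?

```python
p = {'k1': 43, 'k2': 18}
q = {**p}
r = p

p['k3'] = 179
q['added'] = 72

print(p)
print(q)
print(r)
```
{'k1': 43, 'k2': 18, 'k3': 179}
{'k1': 43, 'k2': 18, 'added': 72}
{'k1': 43, 'k2': 18, 'k3': 179}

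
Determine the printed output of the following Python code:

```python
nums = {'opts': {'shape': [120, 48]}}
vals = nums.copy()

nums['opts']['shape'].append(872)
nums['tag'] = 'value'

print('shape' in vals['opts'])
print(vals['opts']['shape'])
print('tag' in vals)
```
True
[120, 48, 872]
False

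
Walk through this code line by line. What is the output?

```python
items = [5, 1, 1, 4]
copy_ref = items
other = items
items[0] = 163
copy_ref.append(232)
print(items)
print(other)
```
[163, 1, 1, 4, 232]
[163, 1, 1, 4, 232]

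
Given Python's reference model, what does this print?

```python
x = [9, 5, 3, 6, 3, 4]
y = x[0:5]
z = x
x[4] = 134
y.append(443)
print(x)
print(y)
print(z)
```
[9, 5, 3, 6, 134, 4]
[9, 5, 3, 6, 3, 443]
[9, 5, 3, 6, 134, 4]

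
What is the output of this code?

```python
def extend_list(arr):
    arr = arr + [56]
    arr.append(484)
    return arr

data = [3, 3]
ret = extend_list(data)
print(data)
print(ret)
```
[3, 3]
[3, 3, 56, 484]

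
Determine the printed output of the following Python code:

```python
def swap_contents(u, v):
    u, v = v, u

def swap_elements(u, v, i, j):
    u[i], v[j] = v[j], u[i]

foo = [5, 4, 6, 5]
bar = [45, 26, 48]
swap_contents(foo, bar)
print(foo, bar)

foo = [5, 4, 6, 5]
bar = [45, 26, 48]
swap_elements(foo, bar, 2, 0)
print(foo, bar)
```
[5, 4, 6, 5] [45, 26, 48]
[5, 4, 45, 5] [6, 26, 48]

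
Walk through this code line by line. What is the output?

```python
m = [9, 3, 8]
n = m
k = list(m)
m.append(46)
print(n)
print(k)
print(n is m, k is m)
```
[9, 3, 8, 46]
[9, 3, 8]
True False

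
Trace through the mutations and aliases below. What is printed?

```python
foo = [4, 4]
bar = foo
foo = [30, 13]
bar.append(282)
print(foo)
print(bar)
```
[30, 13]
[4, 4, 282]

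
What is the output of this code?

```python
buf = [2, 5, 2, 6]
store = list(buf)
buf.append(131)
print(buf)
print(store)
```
[2, 5, 2, 6, 131]
[2, 5, 2, 6]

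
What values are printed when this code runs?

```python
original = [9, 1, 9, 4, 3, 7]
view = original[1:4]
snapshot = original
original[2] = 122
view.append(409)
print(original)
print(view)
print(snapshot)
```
[9, 1, 122, 4, 3, 7]
[1, 9, 4, 409]
[9, 1, 122, 4, 3, 7]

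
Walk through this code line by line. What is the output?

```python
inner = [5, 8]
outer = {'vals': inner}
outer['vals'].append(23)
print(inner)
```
[5, 8, 23]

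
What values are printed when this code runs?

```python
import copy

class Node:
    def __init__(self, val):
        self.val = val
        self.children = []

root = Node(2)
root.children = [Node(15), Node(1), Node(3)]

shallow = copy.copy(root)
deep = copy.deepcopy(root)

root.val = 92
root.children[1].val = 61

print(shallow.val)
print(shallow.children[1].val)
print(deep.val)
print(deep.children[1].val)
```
2
61
2
1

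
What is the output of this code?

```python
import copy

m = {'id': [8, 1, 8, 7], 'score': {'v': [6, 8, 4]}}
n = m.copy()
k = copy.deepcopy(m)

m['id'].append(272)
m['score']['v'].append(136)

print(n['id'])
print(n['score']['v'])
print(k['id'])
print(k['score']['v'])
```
[8, 1, 8, 7, 272]
[6, 8, 4, 136]
[8, 1, 8, 7]
[6, 8, 4]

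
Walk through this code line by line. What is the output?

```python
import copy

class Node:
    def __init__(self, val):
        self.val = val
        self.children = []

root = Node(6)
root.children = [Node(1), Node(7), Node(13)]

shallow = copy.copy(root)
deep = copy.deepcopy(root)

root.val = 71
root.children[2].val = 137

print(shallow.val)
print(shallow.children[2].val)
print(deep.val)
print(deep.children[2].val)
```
6
137
6
13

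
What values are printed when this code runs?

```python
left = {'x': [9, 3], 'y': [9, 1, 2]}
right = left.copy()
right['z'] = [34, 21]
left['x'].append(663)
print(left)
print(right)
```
{'x': [9, 3, 663], 'y': [9, 1, 2]}
{'x': [9, 3, 663], 'y': [9, 1, 2], 'z': [34, 21]}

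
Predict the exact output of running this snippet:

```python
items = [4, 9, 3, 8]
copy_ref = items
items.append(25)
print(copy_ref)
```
[4, 9, 3, 8, 25]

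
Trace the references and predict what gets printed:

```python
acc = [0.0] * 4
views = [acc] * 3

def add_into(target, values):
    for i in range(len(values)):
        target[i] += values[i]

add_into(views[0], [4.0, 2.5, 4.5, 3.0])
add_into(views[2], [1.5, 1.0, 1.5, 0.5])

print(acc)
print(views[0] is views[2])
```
[5.5, 3.5, 6.0, 3.5]
True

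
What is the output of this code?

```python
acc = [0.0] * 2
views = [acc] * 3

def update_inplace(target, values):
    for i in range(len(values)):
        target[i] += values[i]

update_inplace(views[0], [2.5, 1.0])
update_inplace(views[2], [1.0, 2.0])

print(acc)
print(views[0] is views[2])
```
[3.5, 3.0]
True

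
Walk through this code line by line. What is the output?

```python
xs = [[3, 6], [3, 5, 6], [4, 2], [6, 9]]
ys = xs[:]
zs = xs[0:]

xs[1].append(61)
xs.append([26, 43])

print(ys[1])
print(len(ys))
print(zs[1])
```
[3, 5, 6, 61]
4
[3, 5, 6, 61]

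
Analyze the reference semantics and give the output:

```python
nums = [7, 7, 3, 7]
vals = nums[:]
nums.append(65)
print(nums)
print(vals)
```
[7, 7, 3, 7, 65]
[7, 7, 3, 7]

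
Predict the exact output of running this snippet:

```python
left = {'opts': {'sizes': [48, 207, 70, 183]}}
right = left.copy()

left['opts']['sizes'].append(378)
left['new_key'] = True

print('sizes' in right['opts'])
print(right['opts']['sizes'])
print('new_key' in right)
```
True
[48, 207, 70, 183, 378]
False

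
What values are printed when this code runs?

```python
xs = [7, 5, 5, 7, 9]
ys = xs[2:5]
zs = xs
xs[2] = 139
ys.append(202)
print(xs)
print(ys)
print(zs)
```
[7, 5, 139, 7, 9]
[5, 7, 9, 202]
[7, 5, 139, 7, 9]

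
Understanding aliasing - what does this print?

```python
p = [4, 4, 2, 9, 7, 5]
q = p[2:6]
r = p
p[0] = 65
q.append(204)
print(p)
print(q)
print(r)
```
[65, 4, 2, 9, 7, 5]
[2, 9, 7, 5, 204]
[65, 4, 2, 9, 7, 5]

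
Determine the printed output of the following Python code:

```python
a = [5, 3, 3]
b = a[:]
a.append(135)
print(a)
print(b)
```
[5, 3, 3, 135]
[5, 3, 3]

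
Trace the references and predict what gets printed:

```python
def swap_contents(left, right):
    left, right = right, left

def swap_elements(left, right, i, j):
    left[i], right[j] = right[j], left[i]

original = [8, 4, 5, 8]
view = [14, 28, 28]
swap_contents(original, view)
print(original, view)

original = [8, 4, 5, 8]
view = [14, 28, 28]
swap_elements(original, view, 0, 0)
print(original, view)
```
[8, 4, 5, 8] [14, 28, 28]
[14, 4, 5, 8] [8, 28, 28]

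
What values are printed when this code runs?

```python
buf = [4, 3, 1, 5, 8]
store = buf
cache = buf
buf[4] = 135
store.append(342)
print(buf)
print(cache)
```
[4, 3, 1, 5, 135, 342]
[4, 3, 1, 5, 135, 342]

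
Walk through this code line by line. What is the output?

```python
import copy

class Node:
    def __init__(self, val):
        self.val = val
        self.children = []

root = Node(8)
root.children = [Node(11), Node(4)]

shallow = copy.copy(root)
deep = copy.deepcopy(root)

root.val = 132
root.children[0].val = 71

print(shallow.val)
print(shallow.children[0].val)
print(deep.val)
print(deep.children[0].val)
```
8
71
8
11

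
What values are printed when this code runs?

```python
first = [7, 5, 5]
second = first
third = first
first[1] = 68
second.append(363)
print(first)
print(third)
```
[7, 68, 5, 363]
[7, 68, 5, 363]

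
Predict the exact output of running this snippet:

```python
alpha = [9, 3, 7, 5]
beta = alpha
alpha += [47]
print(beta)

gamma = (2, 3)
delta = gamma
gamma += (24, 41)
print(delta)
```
[9, 3, 7, 5, 47]
(2, 3)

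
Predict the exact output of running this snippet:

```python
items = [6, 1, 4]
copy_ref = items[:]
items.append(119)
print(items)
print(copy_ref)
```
[6, 1, 4, 119]
[6, 1, 4]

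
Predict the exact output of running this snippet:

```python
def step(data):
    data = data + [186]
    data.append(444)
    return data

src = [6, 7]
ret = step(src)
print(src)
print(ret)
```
[6, 7]
[6, 7, 186, 444]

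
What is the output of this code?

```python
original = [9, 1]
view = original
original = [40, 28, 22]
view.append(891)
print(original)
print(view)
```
[40, 28, 22]
[9, 1, 891]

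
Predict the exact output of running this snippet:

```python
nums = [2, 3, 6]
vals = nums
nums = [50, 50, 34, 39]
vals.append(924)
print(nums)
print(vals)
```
[50, 50, 34, 39]
[2, 3, 6, 924]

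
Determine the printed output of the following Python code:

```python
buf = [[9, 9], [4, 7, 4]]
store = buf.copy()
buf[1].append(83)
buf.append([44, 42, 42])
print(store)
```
[[9, 9], [4, 7, 4, 83]]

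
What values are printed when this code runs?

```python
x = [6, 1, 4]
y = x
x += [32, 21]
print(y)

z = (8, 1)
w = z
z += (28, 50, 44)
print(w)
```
[6, 1, 4, 32, 21]
(8, 1)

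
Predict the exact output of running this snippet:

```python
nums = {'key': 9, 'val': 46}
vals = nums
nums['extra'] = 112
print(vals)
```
{'key': 9, 'val': 46, 'extra': 112}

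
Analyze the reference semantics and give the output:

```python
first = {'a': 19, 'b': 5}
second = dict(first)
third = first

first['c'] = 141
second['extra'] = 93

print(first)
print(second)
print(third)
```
{'a': 19, 'b': 5, 'c': 141}
{'a': 19, 'b': 5, 'extra': 93}
{'a': 19, 'b': 5, 'c': 141}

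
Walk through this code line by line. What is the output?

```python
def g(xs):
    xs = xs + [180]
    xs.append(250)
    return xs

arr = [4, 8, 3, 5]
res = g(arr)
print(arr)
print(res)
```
[4, 8, 3, 5]
[4, 8, 3, 5, 180, 250]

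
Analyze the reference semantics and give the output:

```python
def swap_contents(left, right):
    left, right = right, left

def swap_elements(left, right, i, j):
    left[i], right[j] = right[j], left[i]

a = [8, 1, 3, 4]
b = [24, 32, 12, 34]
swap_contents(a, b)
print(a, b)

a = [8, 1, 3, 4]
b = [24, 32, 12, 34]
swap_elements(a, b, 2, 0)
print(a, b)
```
[8, 1, 3, 4] [24, 32, 12, 34]
[8, 1, 24, 4] [3, 32, 12, 34]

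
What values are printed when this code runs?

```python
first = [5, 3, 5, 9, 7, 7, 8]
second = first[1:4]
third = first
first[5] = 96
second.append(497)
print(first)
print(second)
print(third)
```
[5, 3, 5, 9, 7, 96, 8]
[3, 5, 9, 497]
[5, 3, 5, 9, 7, 96, 8]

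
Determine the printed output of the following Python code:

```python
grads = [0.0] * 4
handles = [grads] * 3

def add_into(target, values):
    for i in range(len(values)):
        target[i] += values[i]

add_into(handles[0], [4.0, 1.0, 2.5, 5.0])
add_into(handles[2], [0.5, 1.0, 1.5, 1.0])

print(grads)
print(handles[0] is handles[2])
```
[4.5, 2.0, 4.0, 6.0]
True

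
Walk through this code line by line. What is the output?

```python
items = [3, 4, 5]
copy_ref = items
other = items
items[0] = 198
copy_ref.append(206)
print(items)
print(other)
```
[198, 4, 5, 206]
[198, 4, 5, 206]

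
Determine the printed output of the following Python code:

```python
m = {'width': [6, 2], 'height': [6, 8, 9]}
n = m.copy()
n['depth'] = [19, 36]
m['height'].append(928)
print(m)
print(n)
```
{'width': [6, 2], 'height': [6, 8, 9, 928]}
{'width': [6, 2], 'height': [6, 8, 9, 928], 'depth': [19, 36]}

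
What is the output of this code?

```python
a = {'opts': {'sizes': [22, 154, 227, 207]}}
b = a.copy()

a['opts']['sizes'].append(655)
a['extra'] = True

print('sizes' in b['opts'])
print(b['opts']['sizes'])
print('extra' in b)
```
True
[22, 154, 227, 207, 655]
False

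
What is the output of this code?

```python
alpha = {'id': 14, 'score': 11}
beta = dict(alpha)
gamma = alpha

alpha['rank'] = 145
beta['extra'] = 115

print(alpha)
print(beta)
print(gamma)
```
{'id': 14, 'score': 11, 'rank': 145}
{'id': 14, 'score': 11, 'extra': 115}
{'id': 14, 'score': 11, 'rank': 145}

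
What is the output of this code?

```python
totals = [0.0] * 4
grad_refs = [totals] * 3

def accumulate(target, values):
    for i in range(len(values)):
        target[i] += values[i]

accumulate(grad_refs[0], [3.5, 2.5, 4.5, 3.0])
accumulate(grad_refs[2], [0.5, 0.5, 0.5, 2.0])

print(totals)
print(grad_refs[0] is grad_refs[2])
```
[4.0, 3.0, 5.0, 5.0]
True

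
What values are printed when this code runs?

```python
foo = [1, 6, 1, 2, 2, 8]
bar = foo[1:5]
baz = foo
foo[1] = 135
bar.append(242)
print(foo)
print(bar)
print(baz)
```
[1, 135, 1, 2, 2, 8]
[6, 1, 2, 2, 242]
[1, 135, 1, 2, 2, 8]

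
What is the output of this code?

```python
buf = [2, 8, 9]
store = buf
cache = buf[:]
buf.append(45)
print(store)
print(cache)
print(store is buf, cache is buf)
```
[2, 8, 9, 45]
[2, 8, 9]
True False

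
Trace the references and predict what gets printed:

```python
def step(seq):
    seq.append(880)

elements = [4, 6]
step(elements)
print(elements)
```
[4, 6, 880]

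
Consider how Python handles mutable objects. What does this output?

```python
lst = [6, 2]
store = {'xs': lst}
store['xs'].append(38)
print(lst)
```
[6, 2, 38]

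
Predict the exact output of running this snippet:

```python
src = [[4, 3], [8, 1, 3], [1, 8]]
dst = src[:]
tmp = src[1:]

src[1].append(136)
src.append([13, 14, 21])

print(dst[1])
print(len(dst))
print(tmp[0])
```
[8, 1, 3, 136]
3
[8, 1, 3, 136]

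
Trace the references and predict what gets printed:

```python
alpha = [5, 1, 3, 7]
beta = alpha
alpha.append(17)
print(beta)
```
[5, 1, 3, 7, 17]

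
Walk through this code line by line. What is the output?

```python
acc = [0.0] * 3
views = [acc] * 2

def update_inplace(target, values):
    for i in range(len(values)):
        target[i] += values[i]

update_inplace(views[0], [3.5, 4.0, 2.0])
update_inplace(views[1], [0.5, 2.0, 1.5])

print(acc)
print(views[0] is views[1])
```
[4.0, 6.0, 3.5]
True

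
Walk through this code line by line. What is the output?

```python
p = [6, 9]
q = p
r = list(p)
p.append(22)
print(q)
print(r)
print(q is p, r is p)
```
[6, 9, 22]
[6, 9]
True False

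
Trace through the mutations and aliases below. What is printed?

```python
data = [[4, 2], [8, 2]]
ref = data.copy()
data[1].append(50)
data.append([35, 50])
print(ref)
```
[[4, 2], [8, 2, 50]]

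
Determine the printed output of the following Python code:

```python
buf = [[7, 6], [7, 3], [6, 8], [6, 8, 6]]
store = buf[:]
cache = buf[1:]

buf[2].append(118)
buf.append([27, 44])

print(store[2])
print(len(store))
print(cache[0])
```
[6, 8, 118]
4
[7, 3]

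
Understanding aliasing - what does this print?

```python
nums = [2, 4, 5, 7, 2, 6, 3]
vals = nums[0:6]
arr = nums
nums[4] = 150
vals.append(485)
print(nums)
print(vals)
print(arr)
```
[2, 4, 5, 7, 150, 6, 3]
[2, 4, 5, 7, 2, 6, 485]
[2, 4, 5, 7, 150, 6, 3]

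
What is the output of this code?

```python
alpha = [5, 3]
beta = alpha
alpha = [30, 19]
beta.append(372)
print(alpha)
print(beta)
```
[30, 19]
[5, 3, 372]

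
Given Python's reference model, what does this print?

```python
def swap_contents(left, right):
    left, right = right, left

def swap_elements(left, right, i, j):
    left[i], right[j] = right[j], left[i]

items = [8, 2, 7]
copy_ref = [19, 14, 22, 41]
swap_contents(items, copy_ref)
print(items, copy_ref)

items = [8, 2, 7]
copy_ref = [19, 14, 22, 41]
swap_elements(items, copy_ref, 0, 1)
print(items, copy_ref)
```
[8, 2, 7] [19, 14, 22, 41]
[14, 2, 7] [19, 8, 22, 41]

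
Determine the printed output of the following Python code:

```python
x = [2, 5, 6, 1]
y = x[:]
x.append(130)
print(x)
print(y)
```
[2, 5, 6, 1, 130]
[2, 5, 6, 1]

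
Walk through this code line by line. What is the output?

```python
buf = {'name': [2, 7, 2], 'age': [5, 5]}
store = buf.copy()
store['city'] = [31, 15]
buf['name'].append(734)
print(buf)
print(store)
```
{'name': [2, 7, 2, 734], 'age': [5, 5]}
{'name': [2, 7, 2, 734], 'age': [5, 5], 'city': [31, 15]}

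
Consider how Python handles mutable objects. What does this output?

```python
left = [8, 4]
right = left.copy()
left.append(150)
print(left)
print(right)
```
[8, 4, 150]
[8, 4]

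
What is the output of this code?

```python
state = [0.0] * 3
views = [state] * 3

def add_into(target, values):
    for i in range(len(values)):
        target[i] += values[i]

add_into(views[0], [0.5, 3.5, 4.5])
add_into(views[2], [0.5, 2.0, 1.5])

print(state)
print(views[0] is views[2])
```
[1.0, 5.5, 6.0]
True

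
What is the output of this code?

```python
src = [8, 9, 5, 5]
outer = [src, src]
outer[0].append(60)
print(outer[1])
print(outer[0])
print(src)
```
[8, 9, 5, 5, 60]
[8, 9, 5, 5, 60]
[8, 9, 5, 5, 60]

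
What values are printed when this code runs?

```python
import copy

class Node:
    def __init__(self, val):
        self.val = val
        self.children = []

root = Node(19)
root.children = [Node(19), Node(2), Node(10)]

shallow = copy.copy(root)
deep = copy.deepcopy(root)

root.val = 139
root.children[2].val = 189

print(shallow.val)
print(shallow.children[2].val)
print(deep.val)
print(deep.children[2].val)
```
19
189
19
10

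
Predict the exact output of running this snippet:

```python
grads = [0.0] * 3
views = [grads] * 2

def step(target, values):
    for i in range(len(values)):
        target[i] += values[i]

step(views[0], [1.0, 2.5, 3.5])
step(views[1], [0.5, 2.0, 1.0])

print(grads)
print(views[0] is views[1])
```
[1.5, 4.5, 4.5]
True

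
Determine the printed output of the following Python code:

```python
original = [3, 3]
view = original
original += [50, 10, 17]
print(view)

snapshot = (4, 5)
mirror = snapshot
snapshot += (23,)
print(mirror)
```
[3, 3, 50, 10, 17]
(4, 5)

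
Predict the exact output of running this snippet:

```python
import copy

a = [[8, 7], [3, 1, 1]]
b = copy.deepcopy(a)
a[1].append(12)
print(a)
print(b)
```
[[8, 7], [3, 1, 1, 12]]
[[8, 7], [3, 1, 1]]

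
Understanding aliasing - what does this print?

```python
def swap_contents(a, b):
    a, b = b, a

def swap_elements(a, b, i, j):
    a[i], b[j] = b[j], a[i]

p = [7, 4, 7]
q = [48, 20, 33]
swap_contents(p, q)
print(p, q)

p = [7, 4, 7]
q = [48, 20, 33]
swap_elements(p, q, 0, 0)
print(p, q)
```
[7, 4, 7] [48, 20, 33]
[48, 4, 7] [7, 20, 33]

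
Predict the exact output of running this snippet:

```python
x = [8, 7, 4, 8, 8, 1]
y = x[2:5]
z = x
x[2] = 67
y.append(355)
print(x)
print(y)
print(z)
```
[8, 7, 67, 8, 8, 1]
[4, 8, 8, 355]
[8, 7, 67, 8, 8, 1]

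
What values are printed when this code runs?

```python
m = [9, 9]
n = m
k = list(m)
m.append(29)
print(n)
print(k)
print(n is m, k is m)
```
[9, 9, 29]
[9, 9]
True False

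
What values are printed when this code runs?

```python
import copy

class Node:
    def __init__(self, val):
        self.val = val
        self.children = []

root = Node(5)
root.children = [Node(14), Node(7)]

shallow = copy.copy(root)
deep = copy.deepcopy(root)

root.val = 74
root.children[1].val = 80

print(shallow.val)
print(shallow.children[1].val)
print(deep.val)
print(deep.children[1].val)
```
5
80
5
7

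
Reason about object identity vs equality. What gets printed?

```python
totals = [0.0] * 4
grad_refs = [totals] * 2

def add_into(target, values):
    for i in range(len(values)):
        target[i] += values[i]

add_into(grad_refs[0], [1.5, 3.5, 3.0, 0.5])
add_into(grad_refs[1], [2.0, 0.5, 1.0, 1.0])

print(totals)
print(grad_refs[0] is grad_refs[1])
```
[3.5, 4.0, 4.0, 1.5]
True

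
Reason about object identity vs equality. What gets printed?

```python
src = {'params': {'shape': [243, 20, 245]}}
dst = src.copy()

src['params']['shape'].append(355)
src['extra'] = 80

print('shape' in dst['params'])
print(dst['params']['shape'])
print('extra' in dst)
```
True
[243, 20, 245, 355]
False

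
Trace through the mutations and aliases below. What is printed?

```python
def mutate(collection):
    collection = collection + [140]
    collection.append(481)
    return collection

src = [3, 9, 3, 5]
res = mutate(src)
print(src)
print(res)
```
[3, 9, 3, 5]
[3, 9, 3, 5, 140, 481]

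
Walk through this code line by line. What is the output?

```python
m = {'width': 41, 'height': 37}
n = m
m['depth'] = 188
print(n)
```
{'width': 41, 'height': 37, 'depth': 188}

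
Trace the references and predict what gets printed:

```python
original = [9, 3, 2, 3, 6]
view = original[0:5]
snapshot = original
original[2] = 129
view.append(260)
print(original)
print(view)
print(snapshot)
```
[9, 3, 129, 3, 6]
[9, 3, 2, 3, 6, 260]
[9, 3, 129, 3, 6]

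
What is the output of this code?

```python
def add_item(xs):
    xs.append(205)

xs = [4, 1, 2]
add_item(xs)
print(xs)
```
[4, 1, 2, 205]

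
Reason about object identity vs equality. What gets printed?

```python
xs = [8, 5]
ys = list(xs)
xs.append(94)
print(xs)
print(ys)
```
[8, 5, 94]
[8, 5]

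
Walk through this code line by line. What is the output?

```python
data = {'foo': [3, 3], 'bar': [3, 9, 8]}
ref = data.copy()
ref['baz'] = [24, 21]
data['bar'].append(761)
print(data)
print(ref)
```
{'foo': [3, 3], 'bar': [3, 9, 8, 761]}
{'foo': [3, 3], 'bar': [3, 9, 8, 761], 'baz': [24, 21]}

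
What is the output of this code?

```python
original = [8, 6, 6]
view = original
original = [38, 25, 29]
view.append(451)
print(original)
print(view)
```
[38, 25, 29]
[8, 6, 6, 451]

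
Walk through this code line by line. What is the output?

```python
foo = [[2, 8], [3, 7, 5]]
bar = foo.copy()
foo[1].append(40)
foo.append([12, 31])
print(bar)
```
[[2, 8], [3, 7, 5, 40]]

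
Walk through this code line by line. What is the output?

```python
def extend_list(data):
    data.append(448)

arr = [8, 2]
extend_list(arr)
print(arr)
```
[8, 2, 448]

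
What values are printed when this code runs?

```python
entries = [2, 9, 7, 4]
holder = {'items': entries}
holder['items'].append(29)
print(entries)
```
[2, 9, 7, 4, 29]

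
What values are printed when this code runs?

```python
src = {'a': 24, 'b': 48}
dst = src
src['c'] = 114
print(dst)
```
{'a': 24, 'b': 48, 'c': 114}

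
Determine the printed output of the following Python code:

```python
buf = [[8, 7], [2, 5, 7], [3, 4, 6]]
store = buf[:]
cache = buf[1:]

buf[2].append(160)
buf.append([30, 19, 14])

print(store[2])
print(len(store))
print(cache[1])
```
[3, 4, 6, 160]
3
[3, 4, 6, 160]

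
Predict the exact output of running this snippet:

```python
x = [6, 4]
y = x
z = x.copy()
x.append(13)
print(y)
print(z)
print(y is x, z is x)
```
[6, 4, 13]
[6, 4]
True False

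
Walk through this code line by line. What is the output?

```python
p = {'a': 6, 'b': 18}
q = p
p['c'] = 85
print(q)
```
{'a': 6, 'b': 18, 'c': 85}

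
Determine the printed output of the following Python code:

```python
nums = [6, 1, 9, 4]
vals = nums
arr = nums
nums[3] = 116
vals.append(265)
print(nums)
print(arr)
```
[6, 1, 9, 116, 265]
[6, 1, 9, 116, 265]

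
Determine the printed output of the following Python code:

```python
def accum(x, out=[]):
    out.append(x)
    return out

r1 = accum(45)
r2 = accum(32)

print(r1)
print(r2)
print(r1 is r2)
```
[45, 32]
[45, 32]
True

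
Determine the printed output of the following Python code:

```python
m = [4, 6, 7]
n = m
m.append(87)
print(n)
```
[4, 6, 7, 87]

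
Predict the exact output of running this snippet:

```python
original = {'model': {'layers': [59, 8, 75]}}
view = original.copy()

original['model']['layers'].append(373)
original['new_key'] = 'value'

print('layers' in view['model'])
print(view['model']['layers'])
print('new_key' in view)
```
True
[59, 8, 75, 373]
False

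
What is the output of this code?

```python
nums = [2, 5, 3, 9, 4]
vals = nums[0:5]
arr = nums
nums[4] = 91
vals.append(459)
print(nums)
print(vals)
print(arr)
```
[2, 5, 3, 9, 91]
[2, 5, 3, 9, 4, 459]
[2, 5, 3, 9, 91]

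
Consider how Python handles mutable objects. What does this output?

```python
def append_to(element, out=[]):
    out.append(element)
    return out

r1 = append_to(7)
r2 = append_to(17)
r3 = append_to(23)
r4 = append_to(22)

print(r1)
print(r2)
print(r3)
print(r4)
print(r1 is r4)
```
[7, 17, 23, 22]
[7, 17, 23, 22]
[7, 17, 23, 22]
[7, 17, 23, 22]
True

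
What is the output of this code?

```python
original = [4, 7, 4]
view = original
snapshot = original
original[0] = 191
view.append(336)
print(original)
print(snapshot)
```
[191, 7, 4, 336]
[191, 7, 4, 336]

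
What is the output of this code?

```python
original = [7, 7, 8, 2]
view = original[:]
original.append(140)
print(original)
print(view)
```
[7, 7, 8, 2, 140]
[7, 7, 8, 2]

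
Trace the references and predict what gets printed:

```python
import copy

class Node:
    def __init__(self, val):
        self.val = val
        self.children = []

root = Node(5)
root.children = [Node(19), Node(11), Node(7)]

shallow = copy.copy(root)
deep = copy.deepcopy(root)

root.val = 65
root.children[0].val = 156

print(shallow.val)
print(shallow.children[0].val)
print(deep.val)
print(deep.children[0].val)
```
5
156
5
19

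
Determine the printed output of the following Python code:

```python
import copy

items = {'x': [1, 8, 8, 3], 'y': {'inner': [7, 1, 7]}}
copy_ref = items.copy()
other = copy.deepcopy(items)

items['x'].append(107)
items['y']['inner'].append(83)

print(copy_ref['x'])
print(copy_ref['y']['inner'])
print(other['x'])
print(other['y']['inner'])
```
[1, 8, 8, 3, 107]
[7, 1, 7, 83]
[1, 8, 8, 3]
[7, 1, 7]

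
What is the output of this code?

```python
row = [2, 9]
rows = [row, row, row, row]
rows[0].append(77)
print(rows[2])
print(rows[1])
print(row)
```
[2, 9, 77]
[2, 9, 77]
[2, 9, 77]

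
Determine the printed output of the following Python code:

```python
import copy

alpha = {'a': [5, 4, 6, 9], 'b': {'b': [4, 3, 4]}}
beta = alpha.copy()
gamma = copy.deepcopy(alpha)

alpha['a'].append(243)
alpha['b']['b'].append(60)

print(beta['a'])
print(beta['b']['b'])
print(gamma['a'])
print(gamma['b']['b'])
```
[5, 4, 6, 9, 243]
[4, 3, 4, 60]
[5, 4, 6, 9]
[4, 3, 4]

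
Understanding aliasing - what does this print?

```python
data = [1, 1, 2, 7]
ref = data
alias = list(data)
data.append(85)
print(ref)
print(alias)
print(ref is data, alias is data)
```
[1, 1, 2, 7, 85]
[1, 1, 2, 7]
True False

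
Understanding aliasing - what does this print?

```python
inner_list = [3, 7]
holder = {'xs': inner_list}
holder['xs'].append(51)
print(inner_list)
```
[3, 7, 51]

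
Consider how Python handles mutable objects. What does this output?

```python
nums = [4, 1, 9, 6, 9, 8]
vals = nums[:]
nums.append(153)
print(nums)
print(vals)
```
[4, 1, 9, 6, 9, 8, 153]
[4, 1, 9, 6, 9, 8]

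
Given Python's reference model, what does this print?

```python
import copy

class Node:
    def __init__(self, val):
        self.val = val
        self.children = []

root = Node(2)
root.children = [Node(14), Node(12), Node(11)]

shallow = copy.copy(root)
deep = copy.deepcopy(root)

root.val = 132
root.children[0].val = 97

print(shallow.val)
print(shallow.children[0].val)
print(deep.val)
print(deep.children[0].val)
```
2
97
2
14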